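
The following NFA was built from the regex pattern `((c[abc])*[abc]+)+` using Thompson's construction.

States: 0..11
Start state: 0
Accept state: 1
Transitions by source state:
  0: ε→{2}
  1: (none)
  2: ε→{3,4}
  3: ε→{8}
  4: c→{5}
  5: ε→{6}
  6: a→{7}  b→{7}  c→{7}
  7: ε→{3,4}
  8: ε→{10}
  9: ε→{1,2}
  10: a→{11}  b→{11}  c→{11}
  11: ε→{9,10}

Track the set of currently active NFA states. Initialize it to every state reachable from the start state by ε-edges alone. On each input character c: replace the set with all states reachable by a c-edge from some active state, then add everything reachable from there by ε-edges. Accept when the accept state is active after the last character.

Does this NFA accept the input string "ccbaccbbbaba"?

S₀ = ε-closure({0}) = {0,2,3,4,8,10}
'c' @ 1: {1,2,3,4,5,6,8,9,10,11}  (accept∈set)
'c' @ 2: {1,2,3,4,5,6,7,8,9,10,11}  (accept∈set)
'b' @ 3: {1,2,3,4,7,8,9,10,11}  (accept∈set)
'a' @ 4: {1,2,3,4,8,9,10,11}  (accept∈set)
'c' @ 5: {1,2,3,4,5,6,8,9,10,11}  (accept∈set)
'c' @ 6: {1,2,3,4,5,6,7,8,9,10,11}  (accept∈set)
'b' @ 7: {1,2,3,4,7,8,9,10,11}  (accept∈set)
'b' @ 8: {1,2,3,4,8,9,10,11}  (accept∈set)
'b' @ 9: {1,2,3,4,8,9,10,11}  (accept∈set)
'a' @ 10: {1,2,3,4,8,9,10,11}  (accept∈set)
'b' @ 11: {1,2,3,4,8,9,10,11}  (accept∈set)
'a' @ 12: {1,2,3,4,8,9,10,11}  (accept∈set)
end set {1,2,3,4,8,9,10,11} — state 1 in

Answer: ACCEPT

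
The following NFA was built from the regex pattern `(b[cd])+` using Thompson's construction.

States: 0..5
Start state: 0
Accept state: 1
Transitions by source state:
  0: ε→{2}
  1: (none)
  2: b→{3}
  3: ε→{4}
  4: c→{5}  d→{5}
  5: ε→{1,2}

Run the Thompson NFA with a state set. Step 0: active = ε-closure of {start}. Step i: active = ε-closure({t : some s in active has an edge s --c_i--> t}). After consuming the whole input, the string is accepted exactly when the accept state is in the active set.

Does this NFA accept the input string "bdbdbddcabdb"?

initial (ε-close {0}): {0,2}
'b' @ 1: {3,4}
'd' @ 2: {1,2,5}  (accept∈set)
'b' @ 3: {3,4}
'd' @ 4: {1,2,5}  (accept∈set)
'b' @ 5: {3,4}
'd' @ 6: {1,2,5}  (accept∈set)
'd' @ 7: {}  — state set empty
rest 'cabdb' ignored (set empty)
final: {}; accept 1 not in set

Answer: REJECT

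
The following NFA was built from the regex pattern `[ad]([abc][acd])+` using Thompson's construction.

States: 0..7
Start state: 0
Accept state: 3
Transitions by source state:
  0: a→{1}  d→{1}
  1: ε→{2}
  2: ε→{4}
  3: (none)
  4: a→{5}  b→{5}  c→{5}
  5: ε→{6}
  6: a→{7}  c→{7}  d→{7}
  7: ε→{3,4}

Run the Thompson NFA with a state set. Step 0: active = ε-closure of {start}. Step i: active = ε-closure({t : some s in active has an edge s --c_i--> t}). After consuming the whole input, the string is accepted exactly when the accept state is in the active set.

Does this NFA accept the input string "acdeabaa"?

start: ε-closure({0}) = {0}
'a' @ 1: {1,2,4}
'c' @ 2: {5,6}
'd' @ 3: {3,4,7}  ✓accept
'e' @ 4: {}  — state set empty
rest 'abaa' ignored (set empty)
after full input: {}  (accept=3 not in)

Answer: REJECT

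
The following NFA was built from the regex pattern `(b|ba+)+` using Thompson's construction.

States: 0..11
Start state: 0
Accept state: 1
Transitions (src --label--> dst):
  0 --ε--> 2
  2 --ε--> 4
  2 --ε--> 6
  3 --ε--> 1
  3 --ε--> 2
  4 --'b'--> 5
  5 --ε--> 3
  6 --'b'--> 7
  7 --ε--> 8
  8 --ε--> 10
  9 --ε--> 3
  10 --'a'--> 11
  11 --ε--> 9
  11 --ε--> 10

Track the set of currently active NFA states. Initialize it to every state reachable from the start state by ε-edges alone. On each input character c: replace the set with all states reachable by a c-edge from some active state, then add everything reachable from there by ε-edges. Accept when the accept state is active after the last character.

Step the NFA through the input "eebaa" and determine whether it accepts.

initial (ε-close {0}): {0,2,4,6}
'e' @ 1: {}  — dead — no transitions
rest 'ebaa' ignored (set empty)
end set {} — state 1 not in

Answer: REJECT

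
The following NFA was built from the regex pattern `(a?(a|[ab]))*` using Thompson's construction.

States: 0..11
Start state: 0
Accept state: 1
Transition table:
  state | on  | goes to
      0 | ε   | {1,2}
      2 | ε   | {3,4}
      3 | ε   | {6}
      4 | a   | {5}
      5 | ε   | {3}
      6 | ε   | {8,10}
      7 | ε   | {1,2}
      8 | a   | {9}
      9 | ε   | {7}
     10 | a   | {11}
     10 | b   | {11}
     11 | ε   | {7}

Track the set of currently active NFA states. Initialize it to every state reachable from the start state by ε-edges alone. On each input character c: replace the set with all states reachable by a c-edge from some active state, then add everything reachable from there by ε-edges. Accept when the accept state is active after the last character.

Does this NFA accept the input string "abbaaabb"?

start: ε-closure({0}) = {0,1,2,3,4,6,8,10}
'a' @ 1: {1,2,3,4,5,6,7,8,9,10,11}  ✓accept
'b' @ 2: {1,2,3,4,6,7,8,10,11}  ✓accept
'b' @ 3: {1,2,3,4,6,7,8,10,11}  ✓accept
'a' @ 4: {1,2,3,4,5,6,7,8,9,10,11}  ✓accept
'a' @ 5: {1,2,3,4,5,6,7,8,9,10,11}  ✓accept
'a' @ 6: {1,2,3,4,5,6,7,8,9,10,11}  ✓accept
'b' @ 7: {1,2,3,4,6,7,8,10,11}  ✓accept
'b' @ 8: {1,2,3,4,6,7,8,10,11}  ✓accept
final: {1,2,3,4,6,7,8,10,11}; accept 1 in set

Answer: ACCEPT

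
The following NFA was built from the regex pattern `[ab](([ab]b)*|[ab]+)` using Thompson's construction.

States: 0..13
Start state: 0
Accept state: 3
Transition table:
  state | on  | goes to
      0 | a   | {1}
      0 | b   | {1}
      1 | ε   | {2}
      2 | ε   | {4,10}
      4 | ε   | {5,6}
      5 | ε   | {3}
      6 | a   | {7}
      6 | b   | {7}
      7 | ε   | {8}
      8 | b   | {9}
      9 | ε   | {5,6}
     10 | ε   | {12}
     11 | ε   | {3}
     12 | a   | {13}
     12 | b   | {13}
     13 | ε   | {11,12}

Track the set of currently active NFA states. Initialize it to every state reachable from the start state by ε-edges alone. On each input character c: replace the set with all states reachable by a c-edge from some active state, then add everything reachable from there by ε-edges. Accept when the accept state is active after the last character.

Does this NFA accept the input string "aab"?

start: ε-closure({0}) = {0}
'a' @ 1: {1,2,3,4,5,6,10,12}  (accept∈set)
'a' @ 2: {3,7,8,11,12,13}  (accept∈set)
'b' @ 3: {3,5,6,9,11,12,13}  (accept∈set)
after full input: {3,5,6,9,11,12,13}  (accept=3 in)

Answer: ACCEPT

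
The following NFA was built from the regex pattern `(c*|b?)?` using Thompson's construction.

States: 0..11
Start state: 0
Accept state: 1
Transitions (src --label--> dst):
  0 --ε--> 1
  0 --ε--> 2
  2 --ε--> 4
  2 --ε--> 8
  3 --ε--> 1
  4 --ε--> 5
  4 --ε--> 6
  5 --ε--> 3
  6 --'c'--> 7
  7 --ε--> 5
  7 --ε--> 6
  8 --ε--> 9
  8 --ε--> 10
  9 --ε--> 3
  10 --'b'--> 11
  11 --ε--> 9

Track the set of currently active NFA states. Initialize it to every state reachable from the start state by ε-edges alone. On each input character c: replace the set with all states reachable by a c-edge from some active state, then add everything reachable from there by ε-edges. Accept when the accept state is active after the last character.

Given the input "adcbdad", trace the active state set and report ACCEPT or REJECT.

initial (ε-close {0}): {0,1,2,3,4,5,6,8,9,10}
'a' @ 1: {}  — state set empty
rest 'dcbdad' ignored (set empty)
end set {} — state 1 not in

Answer: REJECT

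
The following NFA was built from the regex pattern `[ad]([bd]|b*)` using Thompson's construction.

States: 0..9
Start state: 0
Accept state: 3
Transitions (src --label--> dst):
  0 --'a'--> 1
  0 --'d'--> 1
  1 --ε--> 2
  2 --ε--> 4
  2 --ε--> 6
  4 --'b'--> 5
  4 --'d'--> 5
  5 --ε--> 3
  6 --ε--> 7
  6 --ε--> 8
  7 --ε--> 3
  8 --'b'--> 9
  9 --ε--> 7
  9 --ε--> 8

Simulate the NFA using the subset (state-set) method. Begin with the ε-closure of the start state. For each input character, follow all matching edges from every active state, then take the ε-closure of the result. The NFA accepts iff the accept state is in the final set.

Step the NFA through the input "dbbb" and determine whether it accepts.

Answer: ACCEPT

Derivation:
initial (ε-close {0}): {0}
'd' @ 1: {1,2,3,4,6,7,8}  ✓accept
'b' @ 2: {3,5,7,8,9}  ✓accept
'b' @ 3: {3,7,8,9}  ✓accept
'b' @ 4: {3,7,8,9}  ✓accept
after full input: {3,7,8,9}  (accept=3 in)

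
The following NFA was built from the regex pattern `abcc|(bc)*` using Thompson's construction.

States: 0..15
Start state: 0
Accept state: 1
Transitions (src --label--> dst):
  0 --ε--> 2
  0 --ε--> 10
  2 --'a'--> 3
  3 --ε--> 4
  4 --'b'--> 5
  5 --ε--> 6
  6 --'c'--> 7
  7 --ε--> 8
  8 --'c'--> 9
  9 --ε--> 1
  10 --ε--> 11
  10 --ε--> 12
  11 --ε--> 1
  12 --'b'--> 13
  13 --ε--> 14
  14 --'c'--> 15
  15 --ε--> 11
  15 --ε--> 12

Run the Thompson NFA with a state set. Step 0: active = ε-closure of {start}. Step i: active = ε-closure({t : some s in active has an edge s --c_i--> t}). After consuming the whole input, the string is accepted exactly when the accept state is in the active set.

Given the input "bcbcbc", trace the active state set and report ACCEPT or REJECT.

Answer: ACCEPT

Derivation:
S₀ = ε-closure({0}) = {0,1,2,10,11,12}
'b' @ 1: {13,14}
'c' @ 2: {1,11,12,15}  (accept∈set)
'b' @ 3: {13,14}
'c' @ 4: {1,11,12,15}  (accept∈set)
'b' @ 5: {13,14}
'c' @ 6: {1,11,12,15}  (accept∈set)
end set {1,11,12,15} — state 1 in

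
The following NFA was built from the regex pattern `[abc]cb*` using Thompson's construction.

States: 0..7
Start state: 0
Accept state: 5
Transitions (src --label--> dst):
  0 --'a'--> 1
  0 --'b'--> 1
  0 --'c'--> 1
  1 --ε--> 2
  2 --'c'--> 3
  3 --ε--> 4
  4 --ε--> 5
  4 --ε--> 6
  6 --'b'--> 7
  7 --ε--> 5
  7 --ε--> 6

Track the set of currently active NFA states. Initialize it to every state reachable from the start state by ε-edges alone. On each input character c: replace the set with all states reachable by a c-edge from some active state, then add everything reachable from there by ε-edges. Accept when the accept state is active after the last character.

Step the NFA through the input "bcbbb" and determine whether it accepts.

start: ε-closure({0}) = {0}
'b' @ 1: {1,2}
'c' @ 2: {3,4,5,6}  [accepting]
'b' @ 3: {5,6,7}  [accepting]
'b' @ 4: {5,6,7}  [accepting]
'b' @ 5: {5,6,7}  [accepting]
after full input: {5,6,7}  (accept=5 in)

Answer: ACCEPT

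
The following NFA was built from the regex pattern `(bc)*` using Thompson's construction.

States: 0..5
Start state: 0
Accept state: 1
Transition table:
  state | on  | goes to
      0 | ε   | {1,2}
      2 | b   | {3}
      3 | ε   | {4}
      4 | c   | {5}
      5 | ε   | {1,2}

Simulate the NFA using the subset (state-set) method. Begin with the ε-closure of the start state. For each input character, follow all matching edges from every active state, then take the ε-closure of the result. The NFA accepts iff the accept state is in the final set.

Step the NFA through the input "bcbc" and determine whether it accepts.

start: ε-closure({0}) = {0,1,2}
'b' @ 1: {3,4}
'c' @ 2: {1,2,5}  [accepting]
'b' @ 3: {3,4}
'c' @ 4: {1,2,5}  [accepting]
final: {1,2,5}; accept 1 in set

Answer: ACCEPT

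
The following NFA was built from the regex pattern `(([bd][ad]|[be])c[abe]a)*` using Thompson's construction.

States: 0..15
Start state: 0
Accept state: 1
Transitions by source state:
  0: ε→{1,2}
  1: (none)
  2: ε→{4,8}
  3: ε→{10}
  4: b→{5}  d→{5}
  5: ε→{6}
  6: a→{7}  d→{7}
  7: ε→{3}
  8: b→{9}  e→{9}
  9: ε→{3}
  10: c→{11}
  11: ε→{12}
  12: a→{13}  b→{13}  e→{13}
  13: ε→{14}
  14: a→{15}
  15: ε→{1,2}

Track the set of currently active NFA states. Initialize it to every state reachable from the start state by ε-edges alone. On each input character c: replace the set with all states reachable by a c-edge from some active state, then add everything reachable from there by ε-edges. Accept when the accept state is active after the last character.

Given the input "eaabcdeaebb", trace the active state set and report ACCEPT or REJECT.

Answer: REJECT

Derivation:
S₀ = ε-closure({0}) = {0,1,2,4,8}
'e' @ 1: {3,9,10}
'a' @ 2: {}  — no active states
rest 'abcdeaebb' ignored (set empty)
end set {} — state 1 not in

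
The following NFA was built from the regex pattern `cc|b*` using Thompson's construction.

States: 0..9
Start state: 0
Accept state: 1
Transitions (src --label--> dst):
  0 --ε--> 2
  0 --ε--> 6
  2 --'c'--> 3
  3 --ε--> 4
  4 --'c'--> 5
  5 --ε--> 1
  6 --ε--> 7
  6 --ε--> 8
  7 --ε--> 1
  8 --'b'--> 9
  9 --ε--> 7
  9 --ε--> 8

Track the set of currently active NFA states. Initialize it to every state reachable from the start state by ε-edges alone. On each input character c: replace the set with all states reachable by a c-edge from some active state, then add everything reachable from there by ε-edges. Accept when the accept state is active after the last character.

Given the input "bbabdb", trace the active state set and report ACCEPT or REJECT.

Answer: REJECT

Trace:
initial (ε-close {0}): {0,1,2,6,7,8}
'b' @ 1: {1,7,8,9}  (accept∈set)
'b' @ 2: {1,7,8,9}  (accept∈set)
'a' @ 3: {}  — dead — no transitions
rest 'bdb' ignored (set empty)
after full input: {}  (accept=1 not in)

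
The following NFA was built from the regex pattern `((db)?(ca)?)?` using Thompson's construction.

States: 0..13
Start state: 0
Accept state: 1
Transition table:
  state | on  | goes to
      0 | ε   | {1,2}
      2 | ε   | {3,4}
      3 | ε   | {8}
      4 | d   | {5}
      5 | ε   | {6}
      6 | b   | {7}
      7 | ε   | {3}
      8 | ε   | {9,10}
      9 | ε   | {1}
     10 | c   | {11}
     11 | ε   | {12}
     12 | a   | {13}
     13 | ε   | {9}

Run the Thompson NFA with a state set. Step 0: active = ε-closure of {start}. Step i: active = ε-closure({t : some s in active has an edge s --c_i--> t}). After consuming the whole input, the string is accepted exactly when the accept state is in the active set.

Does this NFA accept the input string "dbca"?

S₀ = ε-closure({0}) = {0,1,2,3,4,8,9,10}
'd' @ 1: {5,6}
'b' @ 2: {1,3,7,8,9,10}  [accepting]
'c' @ 3: {11,12}
'a' @ 4: {1,9,13}  [accepting]
final: {1,9,13}; accept 1 in set

Answer: ACCEPT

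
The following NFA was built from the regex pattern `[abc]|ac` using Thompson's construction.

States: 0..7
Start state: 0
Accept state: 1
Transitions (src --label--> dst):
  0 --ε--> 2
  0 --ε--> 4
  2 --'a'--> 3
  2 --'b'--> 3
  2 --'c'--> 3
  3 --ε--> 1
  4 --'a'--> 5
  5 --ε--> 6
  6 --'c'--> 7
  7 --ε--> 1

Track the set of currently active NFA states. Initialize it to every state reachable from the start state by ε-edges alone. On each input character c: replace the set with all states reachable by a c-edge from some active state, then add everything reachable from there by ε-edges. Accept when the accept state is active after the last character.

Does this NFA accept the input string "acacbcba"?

Answer: REJECT

Derivation:
initial (ε-close {0}): {0,2,4}
'a' @ 1: {1,3,5,6}  (accept∈set)
'c' @ 2: {1,7}  (accept∈set)
'a' @ 3: {}  — no active states
rest 'cbcba' ignored (set empty)
end set {} — state 1 not in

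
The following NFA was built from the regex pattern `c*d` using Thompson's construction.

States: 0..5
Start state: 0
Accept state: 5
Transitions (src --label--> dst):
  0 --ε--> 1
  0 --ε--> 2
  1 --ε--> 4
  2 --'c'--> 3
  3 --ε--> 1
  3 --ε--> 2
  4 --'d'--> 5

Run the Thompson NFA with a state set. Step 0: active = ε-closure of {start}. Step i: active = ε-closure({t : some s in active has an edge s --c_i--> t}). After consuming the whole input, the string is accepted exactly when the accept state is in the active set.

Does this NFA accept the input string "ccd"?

Answer: ACCEPT

Trace:
start: ε-closure({0}) = {0,1,2,4}
'c' @ 1: {1,2,3,4}
'c' @ 2: {1,2,3,4}
'd' @ 3: {5}  ✓accept
final: {5}; accept 5 in set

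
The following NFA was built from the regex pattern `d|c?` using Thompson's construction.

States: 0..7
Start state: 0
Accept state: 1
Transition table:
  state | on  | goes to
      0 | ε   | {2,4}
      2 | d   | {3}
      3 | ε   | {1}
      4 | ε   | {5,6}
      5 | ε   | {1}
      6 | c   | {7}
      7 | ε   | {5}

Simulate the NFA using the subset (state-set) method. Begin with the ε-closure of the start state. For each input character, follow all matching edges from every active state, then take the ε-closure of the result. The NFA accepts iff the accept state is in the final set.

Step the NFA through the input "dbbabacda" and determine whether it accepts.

Answer: REJECT

Steps:
initial (ε-close {0}): {0,1,2,4,5,6}
'd' @ 1: {1,3}  [accepting]
'b' @ 2: {}  — no active states
rest 'babacda' ignored (set empty)
final: {}; accept 1 not in set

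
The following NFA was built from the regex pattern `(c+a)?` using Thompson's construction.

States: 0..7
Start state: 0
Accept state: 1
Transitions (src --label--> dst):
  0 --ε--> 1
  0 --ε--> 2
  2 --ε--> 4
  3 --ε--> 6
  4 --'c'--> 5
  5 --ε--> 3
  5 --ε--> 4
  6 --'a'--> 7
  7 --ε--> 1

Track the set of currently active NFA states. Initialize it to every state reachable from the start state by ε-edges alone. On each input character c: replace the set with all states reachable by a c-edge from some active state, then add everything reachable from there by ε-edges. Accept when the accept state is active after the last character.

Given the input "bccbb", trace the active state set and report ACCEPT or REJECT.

Answer: REJECT

Derivation:
S₀ = ε-closure({0}) = {0,1,2,4}
'b' @ 1: {}  — state set empty
rest 'ccbb' ignored (set empty)
end set {} — state 1 not in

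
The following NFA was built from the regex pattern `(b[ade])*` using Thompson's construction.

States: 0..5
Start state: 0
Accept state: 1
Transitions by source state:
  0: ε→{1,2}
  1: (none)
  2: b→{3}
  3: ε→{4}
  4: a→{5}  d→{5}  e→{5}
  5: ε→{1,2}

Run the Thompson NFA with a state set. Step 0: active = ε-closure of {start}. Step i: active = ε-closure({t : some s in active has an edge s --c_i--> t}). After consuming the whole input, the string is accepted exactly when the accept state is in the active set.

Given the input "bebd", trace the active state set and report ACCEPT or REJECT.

Answer: ACCEPT

Derivation:
start: ε-closure({0}) = {0,1,2}
'b' @ 1: {3,4}
'e' @ 2: {1,2,5}  ✓accept
'b' @ 3: {3,4}
'd' @ 4: {1,2,5}  ✓accept
after full input: {1,2,5}  (accept=1 in)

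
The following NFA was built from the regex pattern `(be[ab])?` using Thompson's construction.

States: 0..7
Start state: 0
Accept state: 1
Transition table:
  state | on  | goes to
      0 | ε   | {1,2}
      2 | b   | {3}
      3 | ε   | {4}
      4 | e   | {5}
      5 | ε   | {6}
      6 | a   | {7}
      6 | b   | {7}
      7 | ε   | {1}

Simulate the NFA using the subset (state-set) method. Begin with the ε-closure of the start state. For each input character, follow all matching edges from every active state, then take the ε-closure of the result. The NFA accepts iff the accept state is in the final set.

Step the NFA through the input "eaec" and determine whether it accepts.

initial (ε-close {0}): {0,1,2}
'e' @ 1: {}  — state set empty
rest 'aec' ignored (set empty)
end set {} — state 1 not in

Answer: REJECT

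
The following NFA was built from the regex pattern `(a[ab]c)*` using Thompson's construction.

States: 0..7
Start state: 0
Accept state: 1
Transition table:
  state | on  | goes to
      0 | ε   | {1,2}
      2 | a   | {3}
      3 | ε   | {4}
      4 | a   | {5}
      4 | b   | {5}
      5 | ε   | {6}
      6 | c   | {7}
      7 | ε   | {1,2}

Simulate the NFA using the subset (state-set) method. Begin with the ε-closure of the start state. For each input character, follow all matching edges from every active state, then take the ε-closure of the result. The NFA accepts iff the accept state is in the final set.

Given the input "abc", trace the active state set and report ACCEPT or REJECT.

Answer: ACCEPT

Derivation:
S₀ = ε-closure({0}) = {0,1,2}
'a' @ 1: {3,4}
'b' @ 2: {5,6}
'c' @ 3: {1,2,7}  ✓accept
final: {1,2,7}; accept 1 in set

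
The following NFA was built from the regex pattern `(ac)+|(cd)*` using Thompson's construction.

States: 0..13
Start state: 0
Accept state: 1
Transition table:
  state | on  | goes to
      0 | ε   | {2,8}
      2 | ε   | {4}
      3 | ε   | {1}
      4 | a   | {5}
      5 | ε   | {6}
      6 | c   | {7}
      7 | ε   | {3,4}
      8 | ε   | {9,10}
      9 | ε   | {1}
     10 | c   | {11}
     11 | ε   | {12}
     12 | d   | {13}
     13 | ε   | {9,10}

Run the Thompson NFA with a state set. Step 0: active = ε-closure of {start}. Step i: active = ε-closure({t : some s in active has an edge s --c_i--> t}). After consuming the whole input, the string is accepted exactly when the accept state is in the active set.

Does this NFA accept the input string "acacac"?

Answer: ACCEPT

Steps:
S₀ = ε-closure({0}) = {0,1,2,4,8,9,10}
'a' @ 1: {5,6}
'c' @ 2: {1,3,4,7}  (accept∈set)
'a' @ 3: {5,6}
'c' @ 4: {1,3,4,7}  (accept∈set)
'a' @ 5: {5,6}
'c' @ 6: {1,3,4,7}  (accept∈set)
end set {1,3,4,7} — state 1 in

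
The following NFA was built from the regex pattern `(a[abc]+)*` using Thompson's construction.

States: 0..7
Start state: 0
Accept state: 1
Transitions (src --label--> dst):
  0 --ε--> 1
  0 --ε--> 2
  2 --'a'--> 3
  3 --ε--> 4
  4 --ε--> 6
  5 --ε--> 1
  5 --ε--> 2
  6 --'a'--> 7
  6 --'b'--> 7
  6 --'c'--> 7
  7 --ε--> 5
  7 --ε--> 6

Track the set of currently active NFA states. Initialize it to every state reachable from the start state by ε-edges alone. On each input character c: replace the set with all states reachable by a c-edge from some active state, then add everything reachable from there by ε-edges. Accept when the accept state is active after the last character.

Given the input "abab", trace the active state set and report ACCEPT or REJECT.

Answer: ACCEPT

Steps:
start: ε-closure({0}) = {0,1,2}
'a' @ 1: {3,4,6}
'b' @ 2: {1,2,5,6,7}  (accept∈set)
'a' @ 3: {1,2,3,4,5,6,7}  (accept∈set)
'b' @ 4: {1,2,5,6,7}  (accept∈set)
after full input: {1,2,5,6,7}  (accept=1 in)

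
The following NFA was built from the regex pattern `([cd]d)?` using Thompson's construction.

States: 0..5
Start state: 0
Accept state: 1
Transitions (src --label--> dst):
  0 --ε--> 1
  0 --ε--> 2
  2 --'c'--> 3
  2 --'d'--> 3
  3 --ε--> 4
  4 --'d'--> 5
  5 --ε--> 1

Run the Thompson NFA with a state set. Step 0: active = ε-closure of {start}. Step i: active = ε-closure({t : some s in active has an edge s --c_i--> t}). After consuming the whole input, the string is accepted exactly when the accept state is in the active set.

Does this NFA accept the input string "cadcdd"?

Answer: REJECT

Trace:
S₀ = ε-closure({0}) = {0,1,2}
'c' @ 1: {3,4}
'a' @ 2: {}  — state set empty
rest 'dcdd' ignored (set empty)
end set {} — state 1 not in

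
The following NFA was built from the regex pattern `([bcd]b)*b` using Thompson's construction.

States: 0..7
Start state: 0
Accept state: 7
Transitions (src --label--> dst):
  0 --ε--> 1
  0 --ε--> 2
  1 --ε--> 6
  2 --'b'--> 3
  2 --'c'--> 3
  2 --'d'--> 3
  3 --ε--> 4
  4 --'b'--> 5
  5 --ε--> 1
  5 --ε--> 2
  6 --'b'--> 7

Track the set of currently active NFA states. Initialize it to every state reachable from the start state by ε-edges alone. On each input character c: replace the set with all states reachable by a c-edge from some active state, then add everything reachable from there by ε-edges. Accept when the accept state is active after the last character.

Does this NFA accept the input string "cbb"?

initial (ε-close {0}): {0,1,2,6}
'c' @ 1: {3,4}
'b' @ 2: {1,2,5,6}
'b' @ 3: {3,4,7}  (accept∈set)
end set {3,4,7} — state 7 in

Answer: ACCEPT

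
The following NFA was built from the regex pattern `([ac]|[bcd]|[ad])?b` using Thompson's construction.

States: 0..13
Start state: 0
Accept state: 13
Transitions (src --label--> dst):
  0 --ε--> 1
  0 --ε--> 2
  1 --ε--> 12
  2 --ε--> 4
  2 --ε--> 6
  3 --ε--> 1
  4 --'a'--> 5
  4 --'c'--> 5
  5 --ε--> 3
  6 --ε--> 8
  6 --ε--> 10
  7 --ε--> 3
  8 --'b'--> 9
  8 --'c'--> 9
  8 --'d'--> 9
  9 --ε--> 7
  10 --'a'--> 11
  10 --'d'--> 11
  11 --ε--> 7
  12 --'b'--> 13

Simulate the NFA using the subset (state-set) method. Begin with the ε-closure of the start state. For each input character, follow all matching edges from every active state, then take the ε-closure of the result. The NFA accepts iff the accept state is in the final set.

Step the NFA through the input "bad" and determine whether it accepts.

Answer: REJECT

Trace:
initial (ε-close {0}): {0,1,2,4,6,8,10,12}
'b' @ 1: {1,3,7,9,12,13}  (accept∈set)
'a' @ 2: {}  — state set empty
rest 'd' ignored (set empty)
end set {} — state 13 not in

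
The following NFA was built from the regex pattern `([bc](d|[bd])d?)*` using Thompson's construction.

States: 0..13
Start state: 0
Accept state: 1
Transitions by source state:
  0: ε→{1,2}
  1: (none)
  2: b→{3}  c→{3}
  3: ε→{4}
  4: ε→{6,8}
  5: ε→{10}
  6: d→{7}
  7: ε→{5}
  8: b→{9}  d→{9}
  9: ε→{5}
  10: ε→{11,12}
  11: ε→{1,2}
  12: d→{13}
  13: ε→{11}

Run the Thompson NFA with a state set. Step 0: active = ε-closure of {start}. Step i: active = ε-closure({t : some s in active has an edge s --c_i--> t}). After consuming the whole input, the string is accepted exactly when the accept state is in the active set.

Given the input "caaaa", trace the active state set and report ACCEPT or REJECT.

start: ε-closure({0}) = {0,1,2}
'c' @ 1: {3,4,6,8}
'a' @ 2: {}  — state set empty
rest 'aaa' ignored (set empty)
final: {}; accept 1 not in set

Answer: REJECT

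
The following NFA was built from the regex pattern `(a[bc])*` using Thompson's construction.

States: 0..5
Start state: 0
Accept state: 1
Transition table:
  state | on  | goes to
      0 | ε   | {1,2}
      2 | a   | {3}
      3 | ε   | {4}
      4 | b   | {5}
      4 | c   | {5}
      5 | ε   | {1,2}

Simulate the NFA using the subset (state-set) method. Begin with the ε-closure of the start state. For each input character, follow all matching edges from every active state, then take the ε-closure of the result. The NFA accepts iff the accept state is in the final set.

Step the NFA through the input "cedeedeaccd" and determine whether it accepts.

initial (ε-close {0}): {0,1,2}
'c' @ 1: {}  — state set empty
rest 'edeedeaccd' ignored (set empty)
end set {} — state 1 not in

Answer: REJECT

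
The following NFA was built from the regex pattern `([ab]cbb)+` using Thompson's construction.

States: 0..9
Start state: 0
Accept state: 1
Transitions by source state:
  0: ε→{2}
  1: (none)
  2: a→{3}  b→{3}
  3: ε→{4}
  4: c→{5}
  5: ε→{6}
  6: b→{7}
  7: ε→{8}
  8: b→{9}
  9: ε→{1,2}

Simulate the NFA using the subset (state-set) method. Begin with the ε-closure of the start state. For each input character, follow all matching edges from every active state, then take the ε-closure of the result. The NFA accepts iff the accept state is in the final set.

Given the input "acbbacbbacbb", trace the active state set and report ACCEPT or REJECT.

initial (ε-close {0}): {0,2}
'a' @ 1: {3,4}
'c' @ 2: {5,6}
'b' @ 3: {7,8}
'b' @ 4: {1,2,9}  ✓accept
'a' @ 5: {3,4}
'c' @ 6: {5,6}
'b' @ 7: {7,8}
'b' @ 8: {1,2,9}  ✓accept
'a' @ 9: {3,4}
'c' @ 10: {5,6}
'b' @ 11: {7,8}
'b' @ 12: {1,2,9}  ✓accept
end set {1,2,9} — state 1 in

Answer: ACCEPT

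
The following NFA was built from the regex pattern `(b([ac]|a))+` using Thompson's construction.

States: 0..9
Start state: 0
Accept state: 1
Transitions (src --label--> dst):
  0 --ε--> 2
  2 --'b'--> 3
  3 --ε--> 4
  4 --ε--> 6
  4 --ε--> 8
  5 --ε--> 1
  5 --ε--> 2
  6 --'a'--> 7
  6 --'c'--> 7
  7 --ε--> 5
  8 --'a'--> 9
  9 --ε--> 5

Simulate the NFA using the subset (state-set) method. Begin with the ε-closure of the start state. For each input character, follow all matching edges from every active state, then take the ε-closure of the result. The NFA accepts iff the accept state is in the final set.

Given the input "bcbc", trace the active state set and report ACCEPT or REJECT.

Answer: ACCEPT

Trace:
S₀ = ε-closure({0}) = {0,2}
'b' @ 1: {3,4,6,8}
'c' @ 2: {1,2,5,7}  [accepting]
'b' @ 3: {3,4,6,8}
'c' @ 4: {1,2,5,7}  [accepting]
final: {1,2,5,7}; accept 1 in set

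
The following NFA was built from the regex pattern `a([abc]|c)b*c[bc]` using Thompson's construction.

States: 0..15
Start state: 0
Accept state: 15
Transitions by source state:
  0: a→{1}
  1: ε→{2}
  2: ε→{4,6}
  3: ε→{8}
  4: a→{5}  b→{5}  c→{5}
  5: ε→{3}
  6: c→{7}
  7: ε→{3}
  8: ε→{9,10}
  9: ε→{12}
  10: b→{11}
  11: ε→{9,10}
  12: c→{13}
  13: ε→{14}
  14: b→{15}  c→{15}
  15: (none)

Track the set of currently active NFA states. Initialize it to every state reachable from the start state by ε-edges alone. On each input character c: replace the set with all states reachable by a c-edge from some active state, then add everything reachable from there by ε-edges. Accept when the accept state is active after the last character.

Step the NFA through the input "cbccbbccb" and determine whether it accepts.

Answer: REJECT

Steps:
start: ε-closure({0}) = {0}
'c' @ 1: {}  — state set empty
rest 'bccbbccb' ignored (set empty)
final: {}; accept 15 not in set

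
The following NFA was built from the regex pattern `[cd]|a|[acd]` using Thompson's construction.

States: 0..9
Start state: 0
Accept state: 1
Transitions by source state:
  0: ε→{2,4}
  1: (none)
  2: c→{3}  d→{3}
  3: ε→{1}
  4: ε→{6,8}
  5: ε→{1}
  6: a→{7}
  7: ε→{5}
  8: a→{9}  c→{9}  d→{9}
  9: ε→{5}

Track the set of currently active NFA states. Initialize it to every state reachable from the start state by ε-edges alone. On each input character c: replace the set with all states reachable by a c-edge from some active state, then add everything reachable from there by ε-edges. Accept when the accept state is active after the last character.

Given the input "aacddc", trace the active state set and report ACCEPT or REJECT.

S₀ = ε-closure({0}) = {0,2,4,6,8}
'a' @ 1: {1,5,7,9}  [accepting]
'a' @ 2: {}  — state set empty
rest 'cddc' ignored (set empty)
after full input: {}  (accept=1 not in)

Answer: REJECT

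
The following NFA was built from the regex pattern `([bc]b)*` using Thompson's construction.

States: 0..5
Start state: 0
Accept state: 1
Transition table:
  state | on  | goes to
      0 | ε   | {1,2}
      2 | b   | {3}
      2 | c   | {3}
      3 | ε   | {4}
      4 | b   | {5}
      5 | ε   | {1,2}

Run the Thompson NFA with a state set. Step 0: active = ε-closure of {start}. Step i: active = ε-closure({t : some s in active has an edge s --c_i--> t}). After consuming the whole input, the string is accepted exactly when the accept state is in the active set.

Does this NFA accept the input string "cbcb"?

Answer: ACCEPT

Derivation:
initial (ε-close {0}): {0,1,2}
'c' @ 1: {3,4}
'b' @ 2: {1,2,5}  (accept∈set)
'c' @ 3: {3,4}
'b' @ 4: {1,2,5}  (accept∈set)
end set {1,2,5} — state 1 in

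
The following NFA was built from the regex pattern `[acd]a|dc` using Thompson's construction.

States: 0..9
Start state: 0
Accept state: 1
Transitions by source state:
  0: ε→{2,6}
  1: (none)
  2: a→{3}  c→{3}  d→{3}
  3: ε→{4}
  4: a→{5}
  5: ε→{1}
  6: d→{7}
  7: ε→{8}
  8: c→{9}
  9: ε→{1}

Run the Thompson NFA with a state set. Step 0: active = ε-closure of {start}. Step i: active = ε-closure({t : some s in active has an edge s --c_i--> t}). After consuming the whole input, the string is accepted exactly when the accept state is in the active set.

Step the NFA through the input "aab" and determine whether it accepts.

Answer: REJECT

Steps:
S₀ = ε-closure({0}) = {0,2,6}
'a' @ 1: {3,4}
'a' @ 2: {1,5}  ✓accept
'b' @ 3: {}  — no active states
after full input: {}  (accept=1 not in)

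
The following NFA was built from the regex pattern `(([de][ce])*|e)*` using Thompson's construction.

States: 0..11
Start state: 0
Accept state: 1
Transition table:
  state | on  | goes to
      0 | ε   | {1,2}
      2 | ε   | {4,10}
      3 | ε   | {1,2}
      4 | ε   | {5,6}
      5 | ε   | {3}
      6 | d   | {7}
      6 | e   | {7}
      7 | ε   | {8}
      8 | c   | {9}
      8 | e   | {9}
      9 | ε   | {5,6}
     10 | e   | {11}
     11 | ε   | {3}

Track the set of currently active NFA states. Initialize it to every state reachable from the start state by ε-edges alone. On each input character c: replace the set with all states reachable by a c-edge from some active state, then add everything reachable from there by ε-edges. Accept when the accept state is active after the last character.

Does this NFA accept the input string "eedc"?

Answer: ACCEPT

Trace:
S₀ = ε-closure({0}) = {0,1,2,3,4,5,6,10}
'e' @ 1: {1,2,3,4,5,6,7,8,10,11}  ✓accept
'e' @ 2: {1,2,3,4,5,6,7,8,9,10,11}  ✓accept
'd' @ 3: {7,8}
'c' @ 4: {1,2,3,4,5,6,9,10}  ✓accept
final: {1,2,3,4,5,6,9,10}; accept 1 in set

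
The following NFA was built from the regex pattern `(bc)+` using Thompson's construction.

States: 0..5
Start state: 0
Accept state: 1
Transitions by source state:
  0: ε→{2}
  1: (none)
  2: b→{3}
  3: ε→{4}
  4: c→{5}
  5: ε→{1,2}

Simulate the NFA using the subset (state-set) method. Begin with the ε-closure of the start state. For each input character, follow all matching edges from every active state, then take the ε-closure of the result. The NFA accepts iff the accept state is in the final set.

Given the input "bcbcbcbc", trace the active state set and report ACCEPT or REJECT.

initial (ε-close {0}): {0,2}
'b' @ 1: {3,4}
'c' @ 2: {1,2,5}  ✓accept
'b' @ 3: {3,4}
'c' @ 4: {1,2,5}  ✓accept
'b' @ 5: {3,4}
'c' @ 6: {1,2,5}  ✓accept
'b' @ 7: {3,4}
'c' @ 8: {1,2,5}  ✓accept
after full input: {1,2,5}  (accept=1 in)

Answer: ACCEPT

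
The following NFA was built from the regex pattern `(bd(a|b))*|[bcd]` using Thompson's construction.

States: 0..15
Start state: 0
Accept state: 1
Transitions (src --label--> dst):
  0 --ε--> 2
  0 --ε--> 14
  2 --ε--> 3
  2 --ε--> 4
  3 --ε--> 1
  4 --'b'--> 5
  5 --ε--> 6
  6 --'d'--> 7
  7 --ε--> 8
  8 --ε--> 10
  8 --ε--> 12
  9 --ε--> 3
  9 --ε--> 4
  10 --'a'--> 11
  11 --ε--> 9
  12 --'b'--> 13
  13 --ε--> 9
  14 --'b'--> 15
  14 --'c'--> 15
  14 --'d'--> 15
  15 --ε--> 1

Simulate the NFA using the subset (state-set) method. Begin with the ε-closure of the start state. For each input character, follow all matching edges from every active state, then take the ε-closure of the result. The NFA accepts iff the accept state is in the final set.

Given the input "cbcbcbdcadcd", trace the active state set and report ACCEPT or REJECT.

start: ε-closure({0}) = {0,1,2,3,4,14}
'c' @ 1: {1,15}  (accept∈set)
'b' @ 2: {}  — dead — no transitions
rest 'cbcbdcadcd' ignored (set empty)
end set {} — state 1 not in

Answer: REJECT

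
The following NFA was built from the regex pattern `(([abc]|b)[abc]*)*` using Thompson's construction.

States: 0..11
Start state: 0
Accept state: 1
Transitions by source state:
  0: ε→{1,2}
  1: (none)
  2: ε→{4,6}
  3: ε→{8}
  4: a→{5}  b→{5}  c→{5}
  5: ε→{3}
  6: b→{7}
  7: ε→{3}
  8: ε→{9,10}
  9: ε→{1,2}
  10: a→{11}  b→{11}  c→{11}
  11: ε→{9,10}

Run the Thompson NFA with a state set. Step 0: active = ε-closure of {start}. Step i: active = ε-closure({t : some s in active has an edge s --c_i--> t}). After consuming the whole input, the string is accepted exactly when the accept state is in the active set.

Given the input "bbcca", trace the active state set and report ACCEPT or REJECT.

Answer: ACCEPT

Trace:
initial (ε-close {0}): {0,1,2,4,6}
'b' @ 1: {1,2,3,4,5,6,7,8,9,10}  ✓accept
'b' @ 2: {1,2,3,4,5,6,7,8,9,10,11}  ✓accept
'c' @ 3: {1,2,3,4,5,6,8,9,10,11}  ✓accept
'c' @ 4: {1,2,3,4,5,6,8,9,10,11}  ✓accept
'a' @ 5: {1,2,3,4,5,6,8,9,10,11}  ✓accept
final: {1,2,3,4,5,6,8,9,10,11}; accept 1 in set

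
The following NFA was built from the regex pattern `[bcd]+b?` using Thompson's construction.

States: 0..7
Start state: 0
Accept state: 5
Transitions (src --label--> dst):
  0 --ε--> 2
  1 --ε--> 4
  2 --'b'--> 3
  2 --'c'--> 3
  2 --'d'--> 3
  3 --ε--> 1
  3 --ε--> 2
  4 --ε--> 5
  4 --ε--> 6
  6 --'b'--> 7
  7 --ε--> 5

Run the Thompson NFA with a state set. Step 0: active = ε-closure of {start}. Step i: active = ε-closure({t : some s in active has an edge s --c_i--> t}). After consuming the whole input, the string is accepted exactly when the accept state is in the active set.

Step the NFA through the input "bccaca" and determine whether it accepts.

start: ε-closure({0}) = {0,2}
'b' @ 1: {1,2,3,4,5,6}  [accepting]
'c' @ 2: {1,2,3,4,5,6}  [accepting]
'c' @ 3: {1,2,3,4,5,6}  [accepting]
'a' @ 4: {}  — state set empty
rest 'ca' ignored (set empty)
after full input: {}  (accept=5 not in)

Answer: REJECT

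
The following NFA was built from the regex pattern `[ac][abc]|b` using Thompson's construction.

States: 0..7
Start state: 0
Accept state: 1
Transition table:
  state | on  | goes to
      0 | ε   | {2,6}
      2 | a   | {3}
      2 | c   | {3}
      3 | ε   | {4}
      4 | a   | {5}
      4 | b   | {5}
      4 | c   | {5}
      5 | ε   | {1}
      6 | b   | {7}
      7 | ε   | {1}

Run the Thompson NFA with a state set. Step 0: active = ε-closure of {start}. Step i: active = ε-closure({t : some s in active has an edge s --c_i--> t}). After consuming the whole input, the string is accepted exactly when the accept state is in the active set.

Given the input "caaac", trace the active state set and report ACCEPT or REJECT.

Answer: REJECT

Trace:
initial (ε-close {0}): {0,2,6}
'c' @ 1: {3,4}
'a' @ 2: {1,5}  [accepting]
'a' @ 3: {}  — no active states
rest 'ac' ignored (set empty)
end set {} — state 1 not in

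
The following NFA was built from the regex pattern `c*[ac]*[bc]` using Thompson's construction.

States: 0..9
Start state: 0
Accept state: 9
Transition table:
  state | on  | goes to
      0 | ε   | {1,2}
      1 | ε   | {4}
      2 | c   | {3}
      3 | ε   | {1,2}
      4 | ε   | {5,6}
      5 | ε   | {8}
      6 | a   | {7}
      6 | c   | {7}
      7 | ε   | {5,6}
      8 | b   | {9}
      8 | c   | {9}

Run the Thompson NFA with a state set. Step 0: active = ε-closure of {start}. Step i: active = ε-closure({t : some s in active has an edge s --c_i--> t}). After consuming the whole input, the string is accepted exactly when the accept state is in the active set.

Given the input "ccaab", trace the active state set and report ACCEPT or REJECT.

Answer: ACCEPT

Derivation:
S₀ = ε-closure({0}) = {0,1,2,4,5,6,8}
'c' @ 1: {1,2,3,4,5,6,7,8,9}  (accept∈set)
'c' @ 2: {1,2,3,4,5,6,7,8,9}  (accept∈set)
'a' @ 3: {5,6,7,8}
'a' @ 4: {5,6,7,8}
'b' @ 5: {9}  (accept∈set)
final: {9}; accept 9 in set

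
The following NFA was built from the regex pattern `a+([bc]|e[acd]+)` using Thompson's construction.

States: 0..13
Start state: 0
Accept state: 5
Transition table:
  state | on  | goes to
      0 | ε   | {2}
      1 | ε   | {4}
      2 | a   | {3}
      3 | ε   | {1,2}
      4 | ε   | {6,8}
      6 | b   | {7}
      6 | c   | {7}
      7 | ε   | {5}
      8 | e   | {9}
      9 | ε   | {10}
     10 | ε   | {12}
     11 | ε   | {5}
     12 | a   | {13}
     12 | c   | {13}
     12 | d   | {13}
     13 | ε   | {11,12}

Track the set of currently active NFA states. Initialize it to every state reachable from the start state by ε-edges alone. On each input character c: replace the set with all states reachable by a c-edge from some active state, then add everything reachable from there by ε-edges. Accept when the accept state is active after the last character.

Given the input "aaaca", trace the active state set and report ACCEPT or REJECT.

Answer: REJECT

Derivation:
initial (ε-close {0}): {0,2}
'a' @ 1: {1,2,3,4,6,8}
'a' @ 2: {1,2,3,4,6,8}
'a' @ 3: {1,2,3,4,6,8}
'c' @ 4: {5,7}  (accept∈set)
'a' @ 5: {}  — no active states
end set {} — state 5 not in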